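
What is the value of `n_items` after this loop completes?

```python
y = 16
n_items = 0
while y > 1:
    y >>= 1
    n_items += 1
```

Count right shifts until 1
`n_items` takes the values: 0 → 1 → 2 → 3 → 4

Answer: 4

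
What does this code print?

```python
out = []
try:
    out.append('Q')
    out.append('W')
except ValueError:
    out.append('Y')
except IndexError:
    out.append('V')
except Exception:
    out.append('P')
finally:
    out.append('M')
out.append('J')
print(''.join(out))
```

Execution trace: 'Q' (try body) → 'W' (try body, no exception) → 'M' (finally) → 'J' (after the try/except). Output: QWMJ

Answer: QWMJ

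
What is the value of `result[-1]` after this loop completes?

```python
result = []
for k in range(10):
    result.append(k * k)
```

Last element of squares 0 to 9
`result` takes the values: [] → [0] → [0, 1] → [0, 1, 4] → [0, 1, 4, 9] → [0, 1, 4, 9, 16] → [0, 1, 4, 9, 16, 25] → [0, 1, 4, 9, 16, 25, 36] → [0, 1, 4, 9, 16, 25, 36, 49] → [0, 1, 4, 9, 16, 25, 36, 49, 64] → [0, 1, 4, 9, 16, 25, 36, 49, 64, 81]
So `result[-1]` = 81

Answer: 81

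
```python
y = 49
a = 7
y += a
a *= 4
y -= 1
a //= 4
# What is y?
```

Trace:
`y = 49` → y = 49
`a = 7` → a = 7
`y += a` → y = 56
`a *= 4` → a = 28
`y -= 1` → y = 55
`a //= 4` → a = 7
So y = 55

Answer: 55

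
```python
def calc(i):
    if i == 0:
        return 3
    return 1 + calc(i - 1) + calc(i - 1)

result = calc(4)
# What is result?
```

calc(i) = 1 + 2·calc(i-1), calc(0)=3. Closed form: (3+1)·2^4 - 1 = 63.

Answer: 63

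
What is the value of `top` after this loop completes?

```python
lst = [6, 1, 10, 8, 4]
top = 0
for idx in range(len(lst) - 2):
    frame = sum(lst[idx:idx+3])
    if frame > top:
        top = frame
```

Max sum of 3-element window in [6, 1, 10, 8, 4]
`top` takes the values: 0 → 17 → 19 → 22

Answer: 22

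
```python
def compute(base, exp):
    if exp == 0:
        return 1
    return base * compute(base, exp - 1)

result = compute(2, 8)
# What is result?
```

compute(2, 8) = 2 * 2 * 2 * 2 * 2 * 2 * 2 * 2 = 256

Answer: 256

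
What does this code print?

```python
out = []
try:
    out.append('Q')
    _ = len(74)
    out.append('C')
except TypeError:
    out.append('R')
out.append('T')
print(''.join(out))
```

Execution trace: 'Q' (try body) → 'R' (except TypeError) → 'T' (after the try/except). Output: QRT

Answer: QRT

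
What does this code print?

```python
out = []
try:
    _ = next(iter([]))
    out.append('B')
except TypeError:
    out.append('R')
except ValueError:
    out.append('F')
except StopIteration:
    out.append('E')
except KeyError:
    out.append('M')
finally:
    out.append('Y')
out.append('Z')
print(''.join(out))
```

Execution trace: 'E' (except StopIteration) → 'Y' (finally) → 'Z' (after the try/except). Output: EYZ

Answer: EYZ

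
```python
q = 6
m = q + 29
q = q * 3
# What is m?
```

Trace:
`q = 6` → q = 6
`m = q + 29` → m = 35
`q = q * 3` → q = 18
So m = 35

Answer: 35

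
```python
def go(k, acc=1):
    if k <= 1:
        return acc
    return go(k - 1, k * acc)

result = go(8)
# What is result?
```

Accumulator trace (n, acc): (8, 1) -> (7, 8) -> (6, 56) -> (5, 336) -> (4, 1680) -> (3, 6720) -> (2, 20160) -> (1, 40320) -> return 40320

Answer: 40320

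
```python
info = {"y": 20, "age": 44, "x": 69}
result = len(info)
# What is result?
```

Trace:
`info = {"y": 20, "age": 44, "x": 69}` → info = {'y': 20, 'age': 44, 'x': 69}
`result = len(info)` → result = 3
So result = 3

Answer: 3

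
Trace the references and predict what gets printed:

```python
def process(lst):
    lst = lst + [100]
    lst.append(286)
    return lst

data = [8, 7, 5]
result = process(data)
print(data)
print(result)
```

Key concept: rebinding parameter vs mutation.
Step by step:
`data = [8, 7, 5]` → data = [8, 7, 5]
`result = process(data)` → result = [8, 7, 5, 100, 286]
`print(data)` → prints [8, 7, 5]
`print(result)` → prints [8, 7, 5, 100, 286]

Answer:
[8, 7, 5]
[8, 7, 5, 100, 286]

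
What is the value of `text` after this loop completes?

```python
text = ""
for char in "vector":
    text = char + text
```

Reverse 'vector'
`text` takes the values: "" → "v" → "ev" → "cev" → "tcev" → "otcev" → "rotcev"

Answer: "rotcev"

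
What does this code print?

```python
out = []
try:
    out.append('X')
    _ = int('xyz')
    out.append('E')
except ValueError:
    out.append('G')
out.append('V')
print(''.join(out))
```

Execution trace: 'X' (try body) → 'G' (except ValueError) → 'V' (after the try/except). Output: XGV

Answer: XGV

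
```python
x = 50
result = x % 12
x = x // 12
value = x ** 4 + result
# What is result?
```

Trace:
`x = 50` → x = 50
`result = x % 12` → result = 2
`x = x // 12` → x = 4
`value = x ** 4 + result` → value = 258
So result = 2

Answer: 2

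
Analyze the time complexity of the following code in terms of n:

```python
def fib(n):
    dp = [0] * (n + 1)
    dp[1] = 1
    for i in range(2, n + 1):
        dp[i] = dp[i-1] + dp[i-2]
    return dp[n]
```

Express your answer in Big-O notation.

This is Dynamic programming Fibonacci. Time complexity: O(n).

Answer: O(n)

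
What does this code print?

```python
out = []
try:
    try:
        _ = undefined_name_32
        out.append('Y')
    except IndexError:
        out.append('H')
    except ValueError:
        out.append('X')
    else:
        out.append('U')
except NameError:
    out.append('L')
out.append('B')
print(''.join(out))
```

Execution trace: 'L' (outer except NameError) → 'B' (after the try/except). Output: LB

Answer: LB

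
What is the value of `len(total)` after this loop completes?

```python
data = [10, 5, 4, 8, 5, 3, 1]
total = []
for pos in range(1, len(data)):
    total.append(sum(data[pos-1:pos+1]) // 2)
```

Number of 2-element averages
`total` takes the values: [] → [7] → [7, 4] → [7, 4, 6] → [7, 4, 6, 6] → [7, 4, 6, 6, 4] → [7, 4, 6, 6, 4, 2]
So `len(total)` = 6

Answer: 6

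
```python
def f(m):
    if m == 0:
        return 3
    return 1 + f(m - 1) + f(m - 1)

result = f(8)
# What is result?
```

f(m) = 1 + 2·f(m-1), f(0)=3. Closed form: (3+1)·2^8 - 1 = 1023.

Answer: 1023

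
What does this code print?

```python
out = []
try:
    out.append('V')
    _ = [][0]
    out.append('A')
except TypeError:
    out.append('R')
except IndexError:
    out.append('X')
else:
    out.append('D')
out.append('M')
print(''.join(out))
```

Execution trace: 'V' (try body) → 'X' (except IndexError) → 'M' (after the try/except). Output: VXM

Answer: VXM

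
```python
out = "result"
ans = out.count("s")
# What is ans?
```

Trace:
`out = "result"` → out = 'result'
`ans = out.count("s")` → ans = 1
So ans = 1

Answer: 1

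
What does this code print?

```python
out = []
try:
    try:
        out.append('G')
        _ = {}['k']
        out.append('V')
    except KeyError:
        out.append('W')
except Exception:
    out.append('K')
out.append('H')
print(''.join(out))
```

Execution trace: 'G' (inner try body) → 'W' (inner except KeyError) → 'H' (after the try/except). Output: GWH

Answer: GWH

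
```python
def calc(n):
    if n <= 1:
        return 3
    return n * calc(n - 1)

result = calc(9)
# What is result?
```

calc(9) = 9 * 8 * 7 * 6 * 5 * 4 * 3 * 2 * 3 = 1088640

Answer: 1088640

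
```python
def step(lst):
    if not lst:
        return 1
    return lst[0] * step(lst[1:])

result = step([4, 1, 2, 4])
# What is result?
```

Product over [4, 1, 2, 4] = 4 * 1 * 2 * 4 = 32

Answer: 32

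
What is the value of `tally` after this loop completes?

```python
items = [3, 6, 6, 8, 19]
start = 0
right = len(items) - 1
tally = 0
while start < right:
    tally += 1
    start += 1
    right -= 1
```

Iterations until pointers meet (list length 5)
`tally` takes the values: 0 → 1 → 2

Answer: 2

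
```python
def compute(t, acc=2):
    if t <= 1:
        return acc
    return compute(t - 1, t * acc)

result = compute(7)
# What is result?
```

Accumulator trace (n, acc): (7, 2) -> (6, 14) -> (5, 84) -> (4, 420) -> (3, 1680) -> (2, 5040) -> (1, 10080) -> return 10080

Answer: 10080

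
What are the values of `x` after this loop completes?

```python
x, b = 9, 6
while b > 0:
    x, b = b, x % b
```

GCD of 9 and 6
`x` takes the values: 9 → 6 → 3

Answer: 3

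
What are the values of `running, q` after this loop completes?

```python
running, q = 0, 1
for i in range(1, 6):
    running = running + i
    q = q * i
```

Sum and factorial of 1 to 5
`running, q` takes the values: (0, 1) → (1, 1) → (3, 1) → (3, 2) → (6, 2) → (6, 6) → (10, 6) → (10, 24) → (15, 24) → (15, 120)

Answer: 15, 120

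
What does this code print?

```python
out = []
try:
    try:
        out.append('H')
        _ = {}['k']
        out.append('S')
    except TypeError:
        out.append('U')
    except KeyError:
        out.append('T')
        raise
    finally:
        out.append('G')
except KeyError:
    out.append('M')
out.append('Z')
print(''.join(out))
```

Execution trace: 'H' (inner try body) → 'T' (inner except KeyError) → 'G' (inner finally) → 'M' (outer except KeyError) → 'Z' (after the try/except). Output: HTGMZ

Answer: HTGMZ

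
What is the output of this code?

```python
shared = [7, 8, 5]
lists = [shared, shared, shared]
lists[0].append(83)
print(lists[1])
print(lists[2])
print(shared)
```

Key concept: list of same reference.
Step by step:
`shared = [7, 8, 5]` → shared = [7, 8, 5]
`lists = [shared, shared, shared]` → lists = [[7, 8, 5], [7, 8, 5], [7, 8, 5]]
`lists[0].append(83)` → shared = [7, 8, 5, 83]; lists = [[7, 8, 5, 83], [7, 8, 5, 83], [7, 8, 5, 83]]
`print(lists[1])` → prints [7, 8, 5, 83]
`print(lists[2])` → prints [7, 8, 5, 83]
`print(shared)` → prints [7, 8, 5, 83]

Answer:
[7, 8, 5, 83]
[7, 8, 5, 83]
[7, 8, 5, 83]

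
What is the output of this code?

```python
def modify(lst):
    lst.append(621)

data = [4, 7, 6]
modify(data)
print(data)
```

Key concept: function modifies passed list.
Step by step:
`data = [4, 7, 6]` → data = [4, 7, 6]
`modify(data)` → data = [4, 7, 6, 621]
`print(data)` → prints [4, 7, 6, 621]

Answer: [4, 7, 6, 621]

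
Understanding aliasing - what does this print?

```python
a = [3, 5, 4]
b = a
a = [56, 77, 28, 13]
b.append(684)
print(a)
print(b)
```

Key concept: rebinding vs mutation: a is rebound to a new list, b still points at the original.
Step by step:
`a = [3, 5, 4]` → a = [3, 5, 4]
`b = a` → b = [3, 5, 4] (same object as a)
`a = [56, 77, 28, 13]` → a = [56, 77, 28, 13]
`b.append(684)` → b = [3, 5, 4, 684]
`print(a)` → prints [56, 77, 28, 13]
`print(b)` → prints [3, 5, 4, 684]

Answer:
[56, 77, 28, 13]
[3, 5, 4, 684]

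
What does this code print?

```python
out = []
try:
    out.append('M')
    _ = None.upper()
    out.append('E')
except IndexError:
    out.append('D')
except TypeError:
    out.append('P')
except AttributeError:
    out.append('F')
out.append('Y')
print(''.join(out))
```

Execution trace: 'M' (try body) → 'F' (except AttributeError) → 'Y' (after the try/except). Output: MFY

Answer: MFY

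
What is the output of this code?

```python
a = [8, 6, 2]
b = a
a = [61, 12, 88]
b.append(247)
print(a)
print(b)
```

Key concept: rebinding vs mutation: a is rebound to a new list, b still points at the original.
Step by step:
`a = [8, 6, 2]` → a = [8, 6, 2]
`b = a` → b = [8, 6, 2] (same object as a)
`a = [61, 12, 88]` → a = [61, 12, 88]
`b.append(247)` → b = [8, 6, 2, 247]
`print(a)` → prints [61, 12, 88]
`print(b)` → prints [8, 6, 2, 247]

Answer:
[61, 12, 88]
[8, 6, 2, 247]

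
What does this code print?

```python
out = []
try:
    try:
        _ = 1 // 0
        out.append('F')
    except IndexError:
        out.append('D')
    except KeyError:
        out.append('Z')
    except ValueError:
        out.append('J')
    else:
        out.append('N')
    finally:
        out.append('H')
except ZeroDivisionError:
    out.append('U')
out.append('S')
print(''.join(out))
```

Execution trace: 'H' (finally) → 'U' (outer except ZeroDivisionError) → 'S' (after the try/except). Output: HUS

Answer: HUS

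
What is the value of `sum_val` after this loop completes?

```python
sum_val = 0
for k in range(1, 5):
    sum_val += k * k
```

Sum of squares 1² to 4² = 30
`sum_val` takes the values: 0 → 1 → 5 → 14 → 30

Answer: 30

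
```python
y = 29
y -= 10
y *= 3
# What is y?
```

Trace:
`y = 29` → y = 29
`y -= 10` → y = 19
`y *= 3` → y = 57
So y = 57

Answer: 57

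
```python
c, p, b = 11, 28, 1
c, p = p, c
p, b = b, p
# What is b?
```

Trace:
`c, p, b = 11, 28, 1` → c = 11; p = 28; b = 1
`c, p = p, c` → c = 28; p = 11
`p, b = b, p` → p = 1; b = 11
So b = 11

Answer: 11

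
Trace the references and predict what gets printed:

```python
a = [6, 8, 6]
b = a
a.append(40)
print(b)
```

Key concept: basic list aliasing.
Step by step:
`a = [6, 8, 6]` → a = [6, 8, 6]
`b = a` → b = [6, 8, 6] (same object as a)
`a.append(40)` → a = [6, 8, 6, 40] (same object as b); b = [6, 8, 6, 40] (same object as a)
`print(b)` → prints [6, 8, 6, 40]

Answer: [6, 8, 6, 40]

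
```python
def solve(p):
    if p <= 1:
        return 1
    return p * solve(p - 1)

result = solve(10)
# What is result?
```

solve(10) = 10 * 9 * 8 * 7 * 6 * 5 * 4 * 3 * 2 * 1 = 3628800

Answer: 3628800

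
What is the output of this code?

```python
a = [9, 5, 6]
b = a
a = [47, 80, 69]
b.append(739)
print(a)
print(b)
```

Key concept: rebinding vs mutation: a is rebound to a new list, b still points at the original.
Step by step:
`a = [9, 5, 6]` → a = [9, 5, 6]
`b = a` → b = [9, 5, 6] (same object as a)
`a = [47, 80, 69]` → a = [47, 80, 69]
`b.append(739)` → b = [9, 5, 6, 739]
`print(a)` → prints [47, 80, 69]
`print(b)` → prints [9, 5, 6, 739]

Answer:
[47, 80, 69]
[9, 5, 6, 739]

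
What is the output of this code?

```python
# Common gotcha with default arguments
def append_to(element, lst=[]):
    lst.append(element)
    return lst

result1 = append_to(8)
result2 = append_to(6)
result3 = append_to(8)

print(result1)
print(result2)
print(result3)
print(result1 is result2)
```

Key concept: mutable default argument gotcha.
Step by step:
`result1 = append_to(8)` → result1 = [8]
`result2 = append_to(6)` → result1 = [8, 6] (same object as result2); result2 = [8, 6] (same object as result1)
`result3 = append_to(8)` → result1 = [8, 6, 8] (same object as result2, result3); result2 = [8, 6, 8] (same object as result1, result3); result3 = [8, 6, 8] (same object as result1, result2)
`print(result1)` → prints [8, 6, 8]
`print(result2)` → prints [8, 6, 8]
`print(result3)` → prints [8, 6, 8]
`print(result1 is result2)` → prints True

Answer:
[8, 6, 8]
[8, 6, 8]
[8, 6, 8]
True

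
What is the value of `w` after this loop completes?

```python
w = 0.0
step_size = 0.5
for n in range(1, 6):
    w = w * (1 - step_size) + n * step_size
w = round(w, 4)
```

Moving average with lr=0.5
`w` takes the values: 0.0 → 0.5 → 1.25 → 2.125 → 3.0625 → 4.03125 → 4.0312

Answer: 4.0312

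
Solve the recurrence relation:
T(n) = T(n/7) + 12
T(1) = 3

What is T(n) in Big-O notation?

Each step divides n by 7 and adds 12. After log_7(n) steps we reach T(1)=3. So T(n) = 12·log_7(n) + 3 = O(log n).

Answer: O(log n)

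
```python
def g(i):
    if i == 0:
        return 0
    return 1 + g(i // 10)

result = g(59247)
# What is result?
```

Count of digits of 59247: 5

Answer: 5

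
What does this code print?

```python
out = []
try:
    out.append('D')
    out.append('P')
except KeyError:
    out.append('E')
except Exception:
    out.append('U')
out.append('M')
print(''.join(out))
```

Execution trace: 'D' (try body) → 'P' (try body, no exception) → 'M' (after the try/except). Output: DPM

Answer: DPM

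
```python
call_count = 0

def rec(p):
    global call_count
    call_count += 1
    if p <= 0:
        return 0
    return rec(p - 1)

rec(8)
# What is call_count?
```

Linear recursion stepping by 1: 9 calls from p=8 down to ≤0.

Answer: 9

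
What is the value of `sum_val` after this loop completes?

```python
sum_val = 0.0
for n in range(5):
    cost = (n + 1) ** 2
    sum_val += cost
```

Sum of squared losses 1² + 2² + ... + 5²
`sum_val` takes the values: 0.0 → 1.0 → 5.0 → 14.0 → 30.0 → 55.0

Answer: 55.0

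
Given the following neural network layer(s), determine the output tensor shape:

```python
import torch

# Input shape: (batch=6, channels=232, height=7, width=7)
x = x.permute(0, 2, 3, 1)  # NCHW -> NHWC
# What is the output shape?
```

Input: (6, 232, 7, 7) -> Output: (6, 7, 7, 232)

Answer: (6, 7, 7, 232)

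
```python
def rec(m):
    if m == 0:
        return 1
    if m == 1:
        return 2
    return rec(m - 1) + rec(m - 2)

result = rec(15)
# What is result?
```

Build up from base cases: rec(0)=1, rec(1)=2, rec(2)=3, rec(3)=5, rec(4)=8, rec(5)=13, rec(6)=21, ..., rec(15)=1597

Answer: 1597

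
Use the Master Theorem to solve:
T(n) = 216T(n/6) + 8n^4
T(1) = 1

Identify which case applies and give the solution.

a=216, b=6, f(n)=8n^4. log_6(216) = 3. Since c=4 > 3 and the regularity condition holds (216(n/6)^4 = (216/6^4)n^4 with 216/6^4 < 1), Case 3 applies: T(n) = Θ(f(n)) = O(n^4).

Answer: O(n^4) - Case 3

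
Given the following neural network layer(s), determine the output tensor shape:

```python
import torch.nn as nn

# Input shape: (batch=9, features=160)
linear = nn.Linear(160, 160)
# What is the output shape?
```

Input: (9, 160) -> Output: (9, 160)

Answer: (9, 160)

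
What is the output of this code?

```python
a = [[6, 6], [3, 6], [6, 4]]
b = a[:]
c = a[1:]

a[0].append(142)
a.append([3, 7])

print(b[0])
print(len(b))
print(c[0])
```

Key concept: slice with nested mutation.
Step by step:
`a = [[6, 6], [3, 6], [6, 4]]` → a = [[6, 6], [3, 6], [6, 4]]
`b = a[:]` → b = [[6, 6], [3, 6], [6, 4]]
`c = a[1:]` → c = [[3, 6], [6, 4]]
`a[0].append(142)` → a = [[6, 6, 142], [3, 6], [6, 4]]; b = [[6, 6, 142], [3, 6], [6, 4]]
`a.append([3, 7])` → a = [[6, 6, 142], [3, 6], [6, 4], [3, 7]]
`print(b[0])` → prints [6, 6, 142]
`print(len(b))` → prints 3
`print(c[0])` → prints [3, 6]

Answer:
[6, 6, 142]
3
[3, 6]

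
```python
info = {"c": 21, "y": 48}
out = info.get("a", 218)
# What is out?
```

Trace:
`info = {"c": 21, "y": 48}` → info = {'c': 21, 'y': 48}
`out = info.get("a", 218)` → out = 218
So out = 218

Answer: 218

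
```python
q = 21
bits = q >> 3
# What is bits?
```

Trace:
`q = 21` → q = 21
`bits = q >> 3` → bits = 2
So bits = 2

Answer: 2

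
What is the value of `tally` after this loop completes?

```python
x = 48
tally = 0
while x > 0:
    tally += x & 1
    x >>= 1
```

Count set bits in 48 (binary: 0b110000)
`tally` takes the values: 0 → 1 → 2

Answer: 2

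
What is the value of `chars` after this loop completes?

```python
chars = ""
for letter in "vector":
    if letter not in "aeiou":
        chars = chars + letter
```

Remove vowels from 'vector'
`chars` takes the values: "" → "v" → "vc" → "vct" → "vctr"

Answer: "vctr"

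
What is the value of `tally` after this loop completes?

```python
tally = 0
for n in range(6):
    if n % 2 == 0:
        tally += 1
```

Count numbers divisible by 2 in range(6)
`tally` takes the values: 0 → 1 → 2 → 3

Answer: 3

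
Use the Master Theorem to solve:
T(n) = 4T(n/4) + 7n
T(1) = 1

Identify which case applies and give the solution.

a=4, b=4, f(n)=7n. log_4(4) = 1. Since c=1 = 1, Case 2 applies: T(n) = Θ(n^log_b(a) · log n) = O(n log n).

Answer: O(n log n) - Case 2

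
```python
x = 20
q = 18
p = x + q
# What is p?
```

Trace:
`x = 20` → x = 20
`q = 18` → q = 18
`p = x + q` → p = 38
So p = 38

Answer: 38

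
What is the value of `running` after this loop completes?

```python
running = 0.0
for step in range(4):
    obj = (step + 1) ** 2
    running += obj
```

Sum of squared losses 1² + 2² + ... + 4²
`running` takes the values: 0.0 → 1.0 → 5.0 → 14.0 → 30.0

Answer: 30.0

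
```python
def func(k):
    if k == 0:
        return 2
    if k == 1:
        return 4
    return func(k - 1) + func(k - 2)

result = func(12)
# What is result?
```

Build up from base cases: func(0)=2, func(1)=4, func(2)=6, func(3)=10, func(4)=16, func(5)=26, func(6)=42, ..., func(12)=754

Answer: 754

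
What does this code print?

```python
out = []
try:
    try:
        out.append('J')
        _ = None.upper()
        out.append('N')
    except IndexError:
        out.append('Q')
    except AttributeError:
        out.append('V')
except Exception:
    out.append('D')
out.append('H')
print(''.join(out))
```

Execution trace: 'J' (inner try body) → 'V' (inner except AttributeError) → 'H' (after the try/except). Output: JVH

Answer: JVH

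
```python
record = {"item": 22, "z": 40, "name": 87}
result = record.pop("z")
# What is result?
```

Trace:
`record = {"item": 22, "z": 40, "name": 87}` → record = {'item': 22, 'z': 40, 'name': 87}
`result = record.pop("z")` → record = {'item': 22, 'name': 87}; result = 40
So result = 40

Answer: 40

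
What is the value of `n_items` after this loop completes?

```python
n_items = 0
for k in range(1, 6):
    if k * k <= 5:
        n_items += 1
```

Count numbers where k² ≤ 5
`n_items` takes the values: 0 → 1 → 2

Answer: 2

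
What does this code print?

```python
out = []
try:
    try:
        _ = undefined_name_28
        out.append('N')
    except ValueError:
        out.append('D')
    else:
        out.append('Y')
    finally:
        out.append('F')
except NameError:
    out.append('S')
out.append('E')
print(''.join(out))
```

Execution trace: 'F' (finally) → 'S' (outer except NameError) → 'E' (after the try/except). Output: FSE

Answer: FSE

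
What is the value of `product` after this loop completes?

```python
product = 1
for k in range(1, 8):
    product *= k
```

7! = 5040
`product` takes the values: 1 → 2 → 6 → 24 → 120 → 720 → 5040

Answer: 5040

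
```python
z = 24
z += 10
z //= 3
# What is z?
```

Trace:
`z = 24` → z = 24
`z += 10` → z = 34
`z //= 3` → z = 11
So z = 11

Answer: 11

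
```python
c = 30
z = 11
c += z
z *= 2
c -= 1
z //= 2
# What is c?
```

Trace:
`c = 30` → c = 30
`z = 11` → z = 11
`c += z` → c = 41
`z *= 2` → z = 22
`c -= 1` → c = 40
`z //= 2` → z = 11
So c = 40

Answer: 40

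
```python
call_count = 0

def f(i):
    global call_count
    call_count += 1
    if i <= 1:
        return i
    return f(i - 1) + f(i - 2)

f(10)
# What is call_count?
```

Calls(i) = 1 + Calls(i-1) + Calls(i-2); Calls(0)=Calls(1)=1. For i=10 this gives 177.

Answer: 177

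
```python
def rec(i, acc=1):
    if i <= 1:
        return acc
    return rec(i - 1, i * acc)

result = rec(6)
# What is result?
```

Accumulator trace (n, acc): (6, 1) -> (5, 6) -> (4, 30) -> (3, 120) -> (2, 360) -> (1, 720) -> return 720

Answer: 720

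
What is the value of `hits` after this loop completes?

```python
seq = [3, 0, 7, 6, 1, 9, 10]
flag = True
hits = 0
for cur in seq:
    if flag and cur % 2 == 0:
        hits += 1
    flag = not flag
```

Count even values at even positions
`hits` takes the values: 0 → 1

Answer: 1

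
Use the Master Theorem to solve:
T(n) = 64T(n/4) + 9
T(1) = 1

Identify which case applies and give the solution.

a=64, b=4, f(n)=9. log_4(64) = 3. Since c=0 < 3, Case 1 applies: T(n) = Θ(n^log_b(a)) = O(n^3).

Answer: O(n^3) - Case 1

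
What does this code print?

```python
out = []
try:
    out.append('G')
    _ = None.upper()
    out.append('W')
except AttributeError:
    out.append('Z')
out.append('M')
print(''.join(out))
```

Execution trace: 'G' (try body) → 'Z' (except AttributeError) → 'M' (after the try/except). Output: GZM

Answer: GZM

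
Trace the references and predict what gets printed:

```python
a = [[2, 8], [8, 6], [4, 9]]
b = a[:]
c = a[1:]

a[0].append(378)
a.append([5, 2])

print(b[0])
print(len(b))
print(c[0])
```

Key concept: slice with nested mutation.
Step by step:
`a = [[2, 8], [8, 6], [4, 9]]` → a = [[2, 8], [8, 6], [4, 9]]
`b = a[:]` → b = [[2, 8], [8, 6], [4, 9]]
`c = a[1:]` → c = [[8, 6], [4, 9]]
`a[0].append(378)` → a = [[2, 8, 378], [8, 6], [4, 9]]; b = [[2, 8, 378], [8, 6], [4, 9]]
`a.append([5, 2])` → a = [[2, 8, 378], [8, 6], [4, 9], [5, 2]]
`print(b[0])` → prints [2, 8, 378]
`print(len(b))` → prints 3
`print(c[0])` → prints [8, 6]

Answer:
[2, 8, 378]
3
[8, 6]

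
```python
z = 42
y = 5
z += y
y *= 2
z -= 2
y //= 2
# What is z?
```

Trace:
`z = 42` → z = 42
`y = 5` → y = 5
`z += y` → z = 47
`y *= 2` → y = 10
`z -= 2` → z = 45
`y //= 2` → y = 5
So z = 45

Answer: 45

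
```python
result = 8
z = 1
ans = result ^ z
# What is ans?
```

Trace:
`result = 8` → result = 8
`z = 1` → z = 1
`ans = result ^ z` → ans = 9
So ans = 9

Answer: 9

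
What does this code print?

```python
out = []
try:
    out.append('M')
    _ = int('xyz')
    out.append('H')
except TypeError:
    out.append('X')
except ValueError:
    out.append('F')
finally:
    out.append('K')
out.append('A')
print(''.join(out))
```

Execution trace: 'M' (try body) → 'F' (except ValueError) → 'K' (finally) → 'A' (after the try/except). Output: MFKA

Answer: MFKA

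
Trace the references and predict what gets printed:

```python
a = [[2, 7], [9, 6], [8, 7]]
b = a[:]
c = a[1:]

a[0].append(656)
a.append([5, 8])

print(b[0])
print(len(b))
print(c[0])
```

Key concept: slice with nested mutation.
Step by step:
`a = [[2, 7], [9, 6], [8, 7]]` → a = [[2, 7], [9, 6], [8, 7]]
`b = a[:]` → b = [[2, 7], [9, 6], [8, 7]]
`c = a[1:]` → c = [[9, 6], [8, 7]]
`a[0].append(656)` → a = [[2, 7, 656], [9, 6], [8, 7]]; b = [[2, 7, 656], [9, 6], [8, 7]]
`a.append([5, 8])` → a = [[2, 7, 656], [9, 6], [8, 7], [5, 8]]
`print(b[0])` → prints [2, 7, 656]
`print(len(b))` → prints 3
`print(c[0])` → prints [9, 6]

Answer:
[2, 7, 656]
3
[9, 6]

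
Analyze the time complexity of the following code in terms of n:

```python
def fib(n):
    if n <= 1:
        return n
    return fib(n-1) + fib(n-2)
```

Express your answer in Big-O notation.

This is Recursive Fibonacci (naive). Time complexity: O(2^n).

Answer: O(2^n)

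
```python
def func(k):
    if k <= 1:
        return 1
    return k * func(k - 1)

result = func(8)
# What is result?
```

func(8) = 8 * 7 * 6 * 5 * 4 * 3 * 2 * 1 = 40320

Answer: 40320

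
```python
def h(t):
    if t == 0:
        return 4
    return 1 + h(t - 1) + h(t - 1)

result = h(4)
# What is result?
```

h(t) = 1 + 2·h(t-1), h(0)=4. Closed form: (4+1)·2^4 - 1 = 79.

Answer: 79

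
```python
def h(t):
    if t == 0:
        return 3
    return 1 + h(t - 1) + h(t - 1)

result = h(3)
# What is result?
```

h(t) = 1 + 2·h(t-1), h(0)=3. Closed form: (3+1)·2^3 - 1 = 31.

Answer: 31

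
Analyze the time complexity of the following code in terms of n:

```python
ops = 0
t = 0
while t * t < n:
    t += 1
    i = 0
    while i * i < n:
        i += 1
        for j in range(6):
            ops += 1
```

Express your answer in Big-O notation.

Each loop level contributes: √n × √n × 1. Multiplying the contributions gives O(n).

Answer: O(n)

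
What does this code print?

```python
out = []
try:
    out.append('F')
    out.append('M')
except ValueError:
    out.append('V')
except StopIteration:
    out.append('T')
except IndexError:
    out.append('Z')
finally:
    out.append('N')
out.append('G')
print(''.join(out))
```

Execution trace: 'F' (try body) → 'M' (try body, no exception) → 'N' (finally) → 'G' (after the try/except). Output: FMNG

Answer: FMNG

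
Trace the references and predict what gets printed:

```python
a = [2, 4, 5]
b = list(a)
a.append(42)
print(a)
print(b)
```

Key concept: list() constructor creates copy.
Step by step:
`a = [2, 4, 5]` → a = [2, 4, 5]
`b = list(a)` → b = [2, 4, 5]
`a.append(42)` → a = [2, 4, 5, 42]
`print(a)` → prints [2, 4, 5, 42]
`print(b)` → prints [2, 4, 5]

Answer:
[2, 4, 5, 42]
[2, 4, 5]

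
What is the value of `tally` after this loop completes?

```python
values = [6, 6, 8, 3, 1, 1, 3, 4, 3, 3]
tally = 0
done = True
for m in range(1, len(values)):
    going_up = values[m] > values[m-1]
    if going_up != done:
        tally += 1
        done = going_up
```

Count direction changes in [6, 6, 8, 3, 1, 1, 3, 4, 3, 3]
`tally` takes the values: 0 → 1 → 2 → 3 → 4 → 5

Answer: 5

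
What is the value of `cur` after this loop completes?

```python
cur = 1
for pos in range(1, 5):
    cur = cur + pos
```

Start at 1, add 1 through 4
`cur` takes the values: 1 → 2 → 4 → 7 → 11

Answer: 11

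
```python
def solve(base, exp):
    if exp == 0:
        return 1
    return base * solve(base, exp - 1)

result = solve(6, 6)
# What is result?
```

solve(6, 6) = 6 * 6 * 6 * 6 * 6 * 6 = 46656

Answer: 46656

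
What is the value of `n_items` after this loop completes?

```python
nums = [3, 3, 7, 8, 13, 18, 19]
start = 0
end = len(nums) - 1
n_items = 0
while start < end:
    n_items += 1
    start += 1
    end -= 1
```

Iterations until pointers meet (list length 7)
`n_items` takes the values: 0 → 1 → 2 → 3

Answer: 3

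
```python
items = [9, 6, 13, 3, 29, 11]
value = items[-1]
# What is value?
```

Trace:
`items = [9, 6, 13, 3, 29, 11]` → items = [9, 6, 13, 3, 29, 11]
`value = items[-1]` → value = 11
So value = 11

Answer: 11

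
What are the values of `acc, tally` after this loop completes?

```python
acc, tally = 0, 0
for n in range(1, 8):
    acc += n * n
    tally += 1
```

Sum of squares and count
`acc, tally` takes the values: (0, 0) → (1, 0) → (1, 1) → (5, 1) → (5, 2) → (14, 2) → (14, 3) → (30, 3) → (30, 4) → (55, 4) → (55, 5) → (91, 5) → (91, 6) → (140, 6) → (140, 7)

Answer: 140, 7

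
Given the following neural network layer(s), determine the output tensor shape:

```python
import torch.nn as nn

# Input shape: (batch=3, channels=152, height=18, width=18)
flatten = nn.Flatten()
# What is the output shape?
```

Input: (3, 152, 18, 18) -> Output: (3, 49248)

Answer: (3, 49248)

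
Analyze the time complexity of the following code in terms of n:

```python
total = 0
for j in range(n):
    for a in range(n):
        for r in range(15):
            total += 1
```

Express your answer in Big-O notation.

Each loop level contributes: n × n × 1. Multiplying the contributions gives O(n^2).

Answer: O(n^2)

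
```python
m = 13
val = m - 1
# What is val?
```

Trace:
`m = 13` → m = 13
`val = m - 1` → val = 12
So val = 12

Answer: 12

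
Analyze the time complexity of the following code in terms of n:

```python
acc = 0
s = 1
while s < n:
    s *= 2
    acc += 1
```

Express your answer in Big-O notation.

Each loop level contributes: log n. Multiplying the contributions gives O(log n).

Answer: O(log n)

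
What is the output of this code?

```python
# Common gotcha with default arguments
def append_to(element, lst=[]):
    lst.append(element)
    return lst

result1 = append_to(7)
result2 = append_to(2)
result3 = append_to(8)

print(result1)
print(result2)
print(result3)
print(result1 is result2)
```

Key concept: mutable default argument gotcha.
Step by step:
`result1 = append_to(7)` → result1 = [7]
`result2 = append_to(2)` → result1 = [7, 2] (same object as result2); result2 = [7, 2] (same object as result1)
`result3 = append_to(8)` → result1 = [7, 2, 8] (same object as result2, result3); result2 = [7, 2, 8] (same object as result1, result3); result3 = [7, 2, 8] (same object as result1, result2)
`print(result1)` → prints [7, 2, 8]
`print(result2)` → prints [7, 2, 8]
`print(result3)` → prints [7, 2, 8]
`print(result1 is result2)` → prints True

Answer:
[7, 2, 8]
[7, 2, 8]
[7, 2, 8]
True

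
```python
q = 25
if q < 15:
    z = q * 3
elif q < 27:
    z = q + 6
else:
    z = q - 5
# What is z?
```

Trace:
`q = 25` → q = 25
`if q < 15: ...` → q < 15 is False, q < 27 is True → z = 31
So z = 31

Answer: 31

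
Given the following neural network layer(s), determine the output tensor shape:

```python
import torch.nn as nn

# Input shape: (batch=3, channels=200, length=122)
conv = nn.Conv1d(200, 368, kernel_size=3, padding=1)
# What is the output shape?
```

Input: (3, 200, 122) -> Output: (3, 368, 122)

Answer: (3, 368, 122)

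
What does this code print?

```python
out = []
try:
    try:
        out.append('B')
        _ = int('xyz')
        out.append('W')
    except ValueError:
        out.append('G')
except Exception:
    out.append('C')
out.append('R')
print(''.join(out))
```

Execution trace: 'B' (inner try body) → 'G' (inner except ValueError) → 'R' (after the try/except). Output: BGR

Answer: BGR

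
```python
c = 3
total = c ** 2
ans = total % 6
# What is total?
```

Trace:
`c = 3` → c = 3
`total = c ** 2` → total = 9
`ans = total % 6` → ans = 3
So total = 9

Answer: 9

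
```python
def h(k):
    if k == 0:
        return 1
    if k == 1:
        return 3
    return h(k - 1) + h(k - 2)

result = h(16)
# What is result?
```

Build up from base cases: h(0)=1, h(1)=3, h(2)=4, h(3)=7, h(4)=11, h(5)=18, h(6)=29, ..., h(16)=3571

Answer: 3571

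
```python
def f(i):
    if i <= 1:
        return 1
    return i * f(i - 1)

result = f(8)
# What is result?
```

f(8) = 8 * 7 * 6 * 5 * 4 * 3 * 2 * 1 = 40320

Answer: 40320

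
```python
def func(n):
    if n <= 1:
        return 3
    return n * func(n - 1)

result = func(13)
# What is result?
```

func(13) = 13 * 12 * 11 * 10 * 9 * 8 * 7 * 6 * 5 * 4 * 3 * 2 * 3 = 18681062400

Answer: 18681062400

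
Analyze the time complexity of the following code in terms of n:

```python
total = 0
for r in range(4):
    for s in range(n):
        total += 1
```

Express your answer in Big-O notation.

Each loop level contributes: 1 × n. Multiplying the contributions gives O(n).

Answer: O(n)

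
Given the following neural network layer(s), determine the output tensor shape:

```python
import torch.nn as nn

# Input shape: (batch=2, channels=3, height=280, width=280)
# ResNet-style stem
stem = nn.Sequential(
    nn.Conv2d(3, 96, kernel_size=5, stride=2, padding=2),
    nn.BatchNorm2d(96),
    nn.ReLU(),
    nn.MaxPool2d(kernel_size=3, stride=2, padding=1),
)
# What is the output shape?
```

Input: (2, 3, 280, 280) -> after Conv2d 5x5 stride=2: (2, 96, 140, 140) -> Output: (2, 96, 70, 70)

Answer: (2, 96, 70, 70)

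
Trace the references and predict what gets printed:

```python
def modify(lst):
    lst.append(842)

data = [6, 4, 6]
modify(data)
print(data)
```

Key concept: function modifies passed list.
Step by step:
`data = [6, 4, 6]` → data = [6, 4, 6]
`modify(data)` → data = [6, 4, 6, 842]
`print(data)` → prints [6, 4, 6, 842]

Answer: [6, 4, 6, 842]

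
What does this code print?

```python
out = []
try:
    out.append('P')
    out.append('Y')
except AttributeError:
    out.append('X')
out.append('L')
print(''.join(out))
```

Execution trace: 'P' (try body) → 'Y' (try body, no exception) → 'L' (after the try/except). Output: PYL

Answer: PYL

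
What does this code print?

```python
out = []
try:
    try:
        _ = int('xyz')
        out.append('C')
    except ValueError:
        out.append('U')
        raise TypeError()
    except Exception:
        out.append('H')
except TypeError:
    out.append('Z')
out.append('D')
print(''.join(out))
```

Execution trace: 'U' (inner except ValueError) → 'Z' (outer except TypeError) → 'D' (after the try/except). Output: UZD

Answer: UZD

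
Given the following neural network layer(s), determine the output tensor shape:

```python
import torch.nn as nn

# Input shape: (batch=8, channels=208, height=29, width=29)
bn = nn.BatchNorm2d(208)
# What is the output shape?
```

Input: (8, 208, 29, 29) -> Output: (8, 208, 29, 29)

Answer: (8, 208, 29, 29)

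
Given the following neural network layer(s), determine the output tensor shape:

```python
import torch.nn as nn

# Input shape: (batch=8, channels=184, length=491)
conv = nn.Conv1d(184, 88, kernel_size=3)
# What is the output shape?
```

Input: (8, 184, 491) -> Output: (8, 88, 489)

Answer: (8, 88, 489)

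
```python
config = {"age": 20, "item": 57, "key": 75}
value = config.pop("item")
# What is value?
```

Trace:
`config = {"age": 20, "item": 57, "key": 75}` → config = {'age': 20, 'item': 57, 'key': 75}
`value = config.pop("item")` → config = {'age': 20, 'key': 75}; value = 57
So value = 57

Answer: 57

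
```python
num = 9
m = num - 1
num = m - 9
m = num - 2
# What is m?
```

Trace:
`num = 9` → num = 9
`m = num - 1` → m = 8
`num = m - 9` → num = -1
`m = num - 2` → m = -3
So m = -3

Answer: -3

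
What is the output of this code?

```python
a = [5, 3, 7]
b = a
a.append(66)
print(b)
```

Key concept: basic list aliasing.
Step by step:
`a = [5, 3, 7]` → a = [5, 3, 7]
`b = a` → b = [5, 3, 7] (same object as a)
`a.append(66)` → a = [5, 3, 7, 66] (same object as b); b = [5, 3, 7, 66] (same object as a)
`print(b)` → prints [5, 3, 7, 66]

Answer: [5, 3, 7, 66]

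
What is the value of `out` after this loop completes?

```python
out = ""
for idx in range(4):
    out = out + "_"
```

Repeat '_' 4 times
`out` takes the values: "" → "_" → "__" → "___" → "____"

Answer: "____"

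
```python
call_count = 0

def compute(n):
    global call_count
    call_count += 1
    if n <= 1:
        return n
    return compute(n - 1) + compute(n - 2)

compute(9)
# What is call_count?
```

Calls(n) = 1 + Calls(n-1) + Calls(n-2); Calls(0)=Calls(1)=1. For n=9 this gives 109.

Answer: 109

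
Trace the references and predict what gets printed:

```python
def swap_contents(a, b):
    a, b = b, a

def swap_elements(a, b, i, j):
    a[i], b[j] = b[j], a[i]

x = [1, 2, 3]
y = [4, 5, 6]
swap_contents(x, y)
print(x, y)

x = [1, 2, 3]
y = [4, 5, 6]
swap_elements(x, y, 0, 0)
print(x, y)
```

Key concept: parameter rebinding vs mutation.
Step by step:
`x = [1, 2, 3]` → x = [1, 2, 3]
`y = [4, 5, 6]` → y = [4, 5, 6]
`swap_contents(x, y)` → no visible change to tracked variables
`print(x, y)` → prints [1, 2, 3] [4, 5, 6]
`x = [1, 2, 3]` → x = [1, 2, 3]
`y = [4, 5, 6]` → y = [4, 5, 6]
`swap_elements(x, y, 0, 0)` → x = [4, 2, 3]; y = [1, 5, 6]
`print(x, y)` → prints [4, 2, 3] [1, 5, 6]

Answer:
[1, 2, 3] [4, 5, 6]
[4, 2, 3] [1, 5, 6]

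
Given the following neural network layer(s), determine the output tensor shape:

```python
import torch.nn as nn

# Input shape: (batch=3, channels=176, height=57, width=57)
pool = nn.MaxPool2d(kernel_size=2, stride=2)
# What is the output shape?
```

Input: (3, 176, 57, 57) -> Output: (3, 176, 28, 28)

Answer: (3, 176, 28, 28)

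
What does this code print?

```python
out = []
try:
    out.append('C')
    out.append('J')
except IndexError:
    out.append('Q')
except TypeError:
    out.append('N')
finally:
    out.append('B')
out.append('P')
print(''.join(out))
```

Execution trace: 'C' (try body) → 'J' (try body, no exception) → 'B' (finally) → 'P' (after the try/except). Output: CJBP

Answer: CJBP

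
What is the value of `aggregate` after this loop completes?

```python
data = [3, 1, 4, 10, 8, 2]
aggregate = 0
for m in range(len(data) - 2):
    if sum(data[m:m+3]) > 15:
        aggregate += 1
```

Count windows with sum > 15
`aggregate` takes the values: 0 → 1 → 2

Answer: 2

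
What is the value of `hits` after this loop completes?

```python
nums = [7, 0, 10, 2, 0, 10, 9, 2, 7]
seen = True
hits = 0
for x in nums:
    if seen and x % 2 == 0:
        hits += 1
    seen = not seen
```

Count even values at even positions
`hits` takes the values: 0 → 1 → 2

Answer: 2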